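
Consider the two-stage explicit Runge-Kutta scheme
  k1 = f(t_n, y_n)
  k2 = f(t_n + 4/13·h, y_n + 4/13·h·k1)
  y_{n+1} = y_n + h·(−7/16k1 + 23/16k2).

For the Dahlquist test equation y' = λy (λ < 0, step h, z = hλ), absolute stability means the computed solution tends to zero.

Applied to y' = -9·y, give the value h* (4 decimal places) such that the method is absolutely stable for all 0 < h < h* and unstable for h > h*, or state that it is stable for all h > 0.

(-2.2609,0); λ=-9 ⇒ h* = (52/23)/9 = 0.2512.

Set f=λy, z=hλ:
  k1=λy_n ⇒ h·k1=z·y_n;  k2=λ(1+4/13z)y_n ⇒ h·k2=z(1+4/13z)y_n
  y_{n+1}/y_n = 1 − 7/16z + 23/16z(1+4/13z) = 1 + z + 23/52z²
  Hence R(z) = 1 + z + 23/52z².

Need |R(x)|<1, x<0.
x=-1.27: |R|=0.4434
R=1: x+23/52x²=0 ⇒ x=−52/23=-2.2609; min R=1−1/(4·23/52)=0.4348>−1
Confirm numerically:
  x=-2.207: |R|=0.94741 <1
  x=-1.791: |R|=0.62778 <1
  x=-1.663: |R|=0.56023 <1
  x=-0.992: |R|=0.44326 <1
  x=-2.753: |R|=1.59925 >1
  x=-2.312: |R|=1.05229 >1
Stable set (-2.2609, 0).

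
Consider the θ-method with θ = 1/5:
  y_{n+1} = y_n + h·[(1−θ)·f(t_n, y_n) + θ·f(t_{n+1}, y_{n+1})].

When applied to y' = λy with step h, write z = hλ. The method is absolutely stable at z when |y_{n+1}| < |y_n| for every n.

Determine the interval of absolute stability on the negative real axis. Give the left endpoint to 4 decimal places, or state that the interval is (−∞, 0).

Set f=λy, z=hλ:
  y_{n+1} = y_n + z·[4/5·y_n + 1/5·y_{n+1}] ⇒ (1 − 1/5z)y_{n+1} = (1 + 4/5z)y_n
  Hence R(z) = (1 + 4/5z)/(1 − 1/5z).

Need |R(x)|<1, x<0.
x=-1.43: |R|=0.1120
R=−1: 1+4/5x = −1+1/5x ⇒ -3/5x=2 ⇒ x=2/(-3/5)=-3.3333
Confirm numerically:
  x=-2.230: |R|=0.54219 <1
  x=-2.032: |R|=0.44482 <1
  x=-1.773: |R|=0.30887 <1
  x=-1.708: |R|=0.27311 <1
  x=-3.602: |R|=1.09370 >1
  x=-3.494: |R|=1.05675 >1
So |R|<1 on (-3.3333, 0).

(-3.3333, 0).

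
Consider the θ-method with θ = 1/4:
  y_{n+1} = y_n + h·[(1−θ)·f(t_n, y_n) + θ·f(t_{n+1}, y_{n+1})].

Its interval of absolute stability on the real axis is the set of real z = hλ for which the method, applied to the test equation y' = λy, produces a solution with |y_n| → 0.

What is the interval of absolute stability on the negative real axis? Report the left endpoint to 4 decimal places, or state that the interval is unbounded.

(-4.0000, 0).

Test eqn y'=λy, z=hλ:
  y_{n+1} = y_n + z·[3/4·y_n + 1/4·y_{n+1}] ⇒ (1 − 1/4z)y_{n+1} = (1 + 3/4z)y_n
  Hence R(z) = (1 + 3/4z)/(1 − 1/4z).

Need |R(x)|<1, x<0.
x=-1.14: |R|=0.1128
R=−1: 1+3/4x = −1+1/4x ⇒ -1/2x=2 ⇒ x=2/(-1/2)=-4.0000
Confirm numerically:
  x=-3.771: |R|=0.94106 <1
  x=-3.172: |R|=0.76910 <1
  x=-2.449: |R|=0.51900 <1
  x=-2.195: |R|=0.41727 <1
  x=-4.326: |R|=1.07831 >1
  x=-4.120: |R|=1.02956 >1
So |R|<1 on (-4.0000, 0).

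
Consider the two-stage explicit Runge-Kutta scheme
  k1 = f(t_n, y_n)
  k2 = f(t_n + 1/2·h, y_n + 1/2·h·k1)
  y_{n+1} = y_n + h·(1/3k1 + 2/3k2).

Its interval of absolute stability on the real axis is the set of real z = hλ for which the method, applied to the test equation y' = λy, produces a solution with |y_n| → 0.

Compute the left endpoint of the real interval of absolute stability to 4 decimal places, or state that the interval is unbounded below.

left endpoint -3.0000.

On y'=λy, z=hλ:
  k1=λy_n ⇒ h·k1=z·y_n;  k2=λ(1+1/2z)y_n ⇒ h·k2=z(1+1/2z)y_n
  y_{n+1}/y_n = 1 + 1/3z + 2/3z(1+1/2z) = 1 + z + 1/3z²
  Hence R(z) = 1 + z + 1/3z².

Need |R(x)|<1, x<0.
x=-0.7: |R|=0.4633
R=1: x+1/3x²=0 ⇒ x=−3=-3.0000; min R=1−1/(4·1/3)=0.2500>−1
Confirm numerically:
  x=-2.401: |R|=0.52060 <1
  x=-1.577: |R|=0.25198 <1
  x=-1.247: |R|=0.27134 <1
  x=-1.205: |R|=0.27901 <1
  x=-3.473: |R|=1.54758 >1
  x=-3.277: |R|=1.30258 >1
So |R|<1 on (-3.0000, 0).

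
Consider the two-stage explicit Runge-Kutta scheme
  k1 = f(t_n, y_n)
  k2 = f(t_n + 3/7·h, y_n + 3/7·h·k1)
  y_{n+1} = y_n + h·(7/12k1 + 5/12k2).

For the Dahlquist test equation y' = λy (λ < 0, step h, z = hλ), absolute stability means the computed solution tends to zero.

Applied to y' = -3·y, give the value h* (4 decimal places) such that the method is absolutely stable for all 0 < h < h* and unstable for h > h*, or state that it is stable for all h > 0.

Set f=λy, z=hλ:
  k1=λy_n ⇒ h·k1=z·y_n;  k2=λ(1+3/7z)y_n ⇒ h·k2=z(1+3/7z)y_n
  y_{n+1}/y_n = 1 + 7/12z + 5/12z(1+3/7z) = 1 + z + 5/28z²
  so R(z) = 1 + z + 5/28z².

Boundary: |R(x)|=1, x<0.
x=-1.56: |R|=0.1254
R=1: x+5/28x²=0 ⇒ x=−28/5=-5.6000; min R=1−1/(4·5/28)=-0.4000>−1
Confirm numerically:
  x=-5.522: |R|=0.92309 <1
  x=-4.393: |R|=0.05315 <1
  x=-3.667: |R|=0.26577 <1
  x=-2.321: |R|=0.35903 <1
  x=-6.195: |R|=1.65822 >1
  x=-5.734: |R|=1.13721 >1
  x=-5.626: |R|=1.02612 >1
Stable set (-5.6000, 0).

(-5.6000,0); λ=-3 ⇒ h* = (28/5)/3 = 1.8667.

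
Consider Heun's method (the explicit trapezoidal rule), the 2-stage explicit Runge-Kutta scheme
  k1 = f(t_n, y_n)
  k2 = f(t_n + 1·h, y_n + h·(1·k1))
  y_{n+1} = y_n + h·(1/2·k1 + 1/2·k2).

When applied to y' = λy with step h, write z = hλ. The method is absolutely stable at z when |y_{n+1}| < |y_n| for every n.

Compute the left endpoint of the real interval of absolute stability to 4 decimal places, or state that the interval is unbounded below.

z* = -2.0000.

With y'=λy (z=hλ):
  order 2, 2-stage ⇒ R(z)=1+z+z^2/2
  (e.g. R(-0.8)=0.52000, |R|=0.52000)

Find x<0 with |R(x)|<1.
x=-0.8: |R|=0.5200
|R(-1.37)|=0.5685 |R(-1.19)|=0.5181 |R(-0.91)|=0.5041
Bisect:
  x_lo=-2.5274 |R|=1.6665  x_hi=-0.3519 |R|=0.7100
  mid=-1.43964 |R|=0.59664 →hi
  mid=-1.98352 |R|=0.98366 →hi
  mid=-2.25547 |R|=1.28810 →lo
  mid=-2.11949 |R|=1.12663 →lo
  mid=-2.05151 |R|=1.05284 →lo
  mid=-2.01752 |R|=1.01767 →lo
  mid=-2.00052 |R|=1.00052 →lo
  mid=-1.99202 |R|=0.99205 →hi
  mid=-1.99627 |R|=0.99628 →hi
  mid=-1.99839 |R|=0.99840 →hi
  ...
  [-2.00012,-1.99999] ⇒ x*=-2.0000
Interval (-2.0000, 0).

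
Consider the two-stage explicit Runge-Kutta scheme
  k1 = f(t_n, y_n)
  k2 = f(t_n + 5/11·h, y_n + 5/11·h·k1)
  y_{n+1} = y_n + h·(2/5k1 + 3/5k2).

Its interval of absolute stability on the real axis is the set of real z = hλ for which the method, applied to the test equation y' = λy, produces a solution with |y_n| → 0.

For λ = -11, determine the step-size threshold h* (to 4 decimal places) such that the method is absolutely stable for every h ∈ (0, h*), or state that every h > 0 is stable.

On y'=λy, z=hλ:
  k1=λy_n ⇒ h·k1=z·y_n;  k2=λ(1+5/11z)y_n ⇒ h·k2=z(1+5/11z)y_n
  y_{n+1}/y_n = 1 + 2/5z + 3/5z(1+5/11z) = 1 + z + 3/11z²
  ⇒ R(z) = 1 + z + 3/11z².

Boundary: |R(x)|=1, x<0.
x=-0.93: |R|=0.3059
R=1: x+3/11x²=0 ⇒ x=−11/3=-3.6667; min R=1−1/(4·3/11)=0.0833>−1
Confirm numerically:
  x=-3.477: |R|=0.82014 <1
  x=-2.399: |R|=0.17060 <1
  x=-1.618: |R|=0.09598 <1
  x=-4.220: |R|=1.63684 >1
  x=-4.207: |R|=1.61996 >1
  x=-3.795: |R|=1.13282 >1
Stable set (-3.6667, 0).

(-3.6667,0); λ=-11 ⇒ h* = (11/3)/11 = 0.3333.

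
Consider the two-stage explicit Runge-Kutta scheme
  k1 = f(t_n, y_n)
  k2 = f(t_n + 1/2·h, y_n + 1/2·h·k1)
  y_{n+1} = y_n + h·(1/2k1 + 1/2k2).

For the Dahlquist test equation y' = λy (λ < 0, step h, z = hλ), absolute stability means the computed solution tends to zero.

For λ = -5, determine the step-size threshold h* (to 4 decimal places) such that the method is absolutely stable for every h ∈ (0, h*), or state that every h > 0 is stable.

(-4.0000,0); λ=-5 ⇒ h* = (4)/5 = 0.8000.

Test eqn y'=λy, z=hλ:
  k1=λy_n ⇒ h·k1=z·y_n;  k2=λ(1+1/2z)y_n ⇒ h·k2=z(1+1/2z)y_n
  y_{n+1}/y_n = 1 + 1/2z + 1/2z(1+1/2z) = 1 + z + 1/4z²
  so R(z) = 1 + z + 1/4z².

Solve |R(x)|<1 on ℝ⁻.
x=-0.69: |R|=0.4290
R=1: x+1/4x²=0 ⇒ x=−4=-4.0000; min R=1−1/(4·1/4)=0.0000>−1
Confirm numerically:
  x=-3.510: |R|=0.57002 <1
  x=-3.479: |R|=0.54686 <1
  x=-2.740: |R|=0.13690 <1
  x=-2.222: |R|=0.01232 <1
  x=-4.508: |R|=1.57252 >1
  x=-4.196: |R|=1.20560 >1
Interval (-4.0000, 0).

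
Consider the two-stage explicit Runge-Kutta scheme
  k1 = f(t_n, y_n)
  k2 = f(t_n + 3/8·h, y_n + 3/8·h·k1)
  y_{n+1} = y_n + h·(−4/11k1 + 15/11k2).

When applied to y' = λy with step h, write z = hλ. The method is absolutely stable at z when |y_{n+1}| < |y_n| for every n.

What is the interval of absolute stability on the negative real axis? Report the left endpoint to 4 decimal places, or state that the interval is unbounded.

(-1.9556, 0).

With y'=λy (z=hλ):
  k1=λy_n ⇒ h·k1=z·y_n;  k2=λ(1+3/8z)y_n ⇒ h·k2=z(1+3/8z)y_n
  y_{n+1}/y_n = 1 − 4/11z + 15/11z(1+3/8z) = 1 + z + 45/88z²
  ⇒ R(z) = 1 + z + 45/88z².

Find x<0 with |R(x)|<1.
x=-0.93: |R|=0.5123
R=1: x+45/88x²=0 ⇒ x=−88/45=-1.9556; min R=1−1/(4·45/88)=0.5111>−1
Confirm numerically:
  x=-1.670: |R|=0.75614 <1
  x=-1.273: |R|=0.55568 <1
  x=-1.222: |R|=0.54161 <1
  x=-2.526: |R|=1.73685 >1
  x=-2.198: |R|=1.27250 >1
Stable set (-1.9556, 0).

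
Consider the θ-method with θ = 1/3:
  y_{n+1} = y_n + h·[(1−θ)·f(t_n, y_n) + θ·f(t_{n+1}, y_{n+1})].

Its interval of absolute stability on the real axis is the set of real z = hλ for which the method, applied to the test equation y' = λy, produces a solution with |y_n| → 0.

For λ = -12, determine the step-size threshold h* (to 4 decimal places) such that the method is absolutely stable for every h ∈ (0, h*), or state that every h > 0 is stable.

(-6.0000,0); λ=-12 ⇒ h* = (6)/12 = 0.5000.

With y'=λy (z=hλ):
  y_{n+1} = y_n + z·[2/3·y_n + 1/3·y_{n+1}] ⇒ (1 − 1/3z)y_{n+1} = (1 + 2/3z)y_n
  Hence R(z) = (1 + 2/3z)/(1 − 1/3z).

Need |R(x)|<1, x<0.
x=-1.17: |R|=0.1583
R=−1: 1+2/3x = −1+1/3x ⇒ -1/3x=2 ⇒ x=2/(-1/3)=-6.0000
Confirm numerically:
  x=-4.528: |R|=0.80446 <1
  x=-3.828: |R|=0.68190 <1
  x=-3.608: |R|=0.63801 <1
  x=-2.598: |R|=0.39228 <1
  x=-6.356: |R|=1.03805 >1
  x=-6.080: |R|=1.00881 >1
Stable set (-6.0000, 0).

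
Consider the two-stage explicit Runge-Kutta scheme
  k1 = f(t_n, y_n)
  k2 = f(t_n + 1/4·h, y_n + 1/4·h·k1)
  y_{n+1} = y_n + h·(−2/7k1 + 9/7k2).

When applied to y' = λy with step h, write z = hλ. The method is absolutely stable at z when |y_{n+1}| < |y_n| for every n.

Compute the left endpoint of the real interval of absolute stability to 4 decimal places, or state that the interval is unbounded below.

With y'=λy (z=hλ):
  k1=λy_n ⇒ h·k1=z·y_n;  k2=λ(1+1/4z)y_n ⇒ h·k2=z(1+1/4z)y_n
  y_{n+1}/y_n = 1 − 2/7z + 9/7z(1+1/4z) = 1 + z + 9/28z²
  ⇒ R(z) = 1 + z + 9/28z².

Boundary: |R(x)|=1, x<0.
x=-0.47: |R|=0.6010
R=1: x+9/28x²=0 ⇒ x=−28/9=-3.1111; min R=1−1/(4·9/28)=0.2222>−1
Confirm numerically:
  x=-2.935: |R|=0.83386 <1
  x=-2.817: |R|=0.73369 <1
  x=-2.462: |R|=0.48632 <1
  x=-1.480: |R|=0.22406 <1
  x=-3.684: |R|=1.67838 >1
  x=-3.591: |R|=1.55391 >1
So |R|<1 on (-3.1111, 0).

z* = -3.1111.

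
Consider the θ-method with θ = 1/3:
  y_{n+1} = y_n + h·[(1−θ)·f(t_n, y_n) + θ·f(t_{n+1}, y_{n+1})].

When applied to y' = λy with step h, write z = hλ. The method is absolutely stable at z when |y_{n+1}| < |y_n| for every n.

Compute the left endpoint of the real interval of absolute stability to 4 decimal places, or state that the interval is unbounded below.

Set f=λy, z=hλ:
  y_{n+1} = y_n + z·[2/3·y_n + 1/3·y_{n+1}] ⇒ (1 − 1/3z)y_{n+1} = (1 + 2/3z)y_n
  ⇒ R(z) = (1 + 2/3z)/(1 − 1/3z).

Find x<0 with |R(x)|<1.
x=-0.37: |R|=0.6706
R=−1: 1+2/3x = −1+1/3x ⇒ -1/3x=2 ⇒ x=2/(-1/3)=-6.0000
Confirm numerically:
  x=-5.241: |R|=0.90790 <1
  x=-4.875: |R|=0.85714 <1
  x=-3.839: |R|=0.68402 <1
  x=-3.812: |R|=0.67880 <1
  x=-6.593: |R|=1.06182 >1
  x=-6.202: |R|=1.02195 >1
So |R|<1 on (-6.0000, 0).

left endpoint -6.0000.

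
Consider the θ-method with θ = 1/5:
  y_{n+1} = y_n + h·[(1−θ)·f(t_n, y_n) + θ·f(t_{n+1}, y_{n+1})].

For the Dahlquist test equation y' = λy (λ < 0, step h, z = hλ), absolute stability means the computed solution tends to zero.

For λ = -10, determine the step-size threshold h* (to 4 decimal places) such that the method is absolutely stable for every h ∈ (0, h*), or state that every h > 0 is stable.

(-3.3333,0); λ=-10 ⇒ h* = (10/3)/10 = 0.3333.

On y'=λy, z=hλ:
  y_{n+1} = y_n + z·[4/5·y_n + 1/5·y_{n+1}] ⇒ (1 − 1/5z)y_{n+1} = (1 + 4/5z)y_n
  Hence R(z) = (1 + 4/5z)/(1 − 1/5z).

Need |R(x)|<1, x<0.
x=-0.36: |R|=0.6642
R=−1: 1+4/5x = −1+1/5x ⇒ -3/5x=2 ⇒ x=2/(-3/5)=-3.3333
Confirm numerically:
  x=-3.034: |R|=0.88823 <1
  x=-2.319: |R|=0.58423 <1
  x=-1.885: |R|=0.36892 <1
  x=-3.837: |R|=1.17099 >1
  x=-3.506: |R|=1.06090 >1
Stable set (-3.3333, 0).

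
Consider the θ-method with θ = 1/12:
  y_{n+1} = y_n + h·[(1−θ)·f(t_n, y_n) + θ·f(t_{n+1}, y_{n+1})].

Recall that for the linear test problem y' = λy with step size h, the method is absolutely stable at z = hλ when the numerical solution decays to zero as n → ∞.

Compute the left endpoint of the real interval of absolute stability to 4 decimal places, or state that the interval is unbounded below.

z* = -2.4000.

On y'=λy, z=hλ:
  y_{n+1} = y_n + z·[11/12·y_n + 1/12·y_{n+1}] ⇒ (1 − 1/12z)y_{n+1} = (1 + 11/12z)y_n
  so R(z) = (1 + 11/12z)/(1 − 1/12z).

Need |R(x)|<1, x<0.
x=-0.96: |R|=0.1111
R=−1: 1+11/12x = −1+1/12x ⇒ -5/6x=2 ⇒ x=2/(-5/6)=-2.4000
Confirm numerically:
  x=-1.596: |R|=0.40865 <1
  x=-1.372: |R|=0.23123 <1
  x=-1.014: |R|=0.06501 <1
  x=-0.988: |R|=0.08716 <1
  x=-2.921: |R|=1.34917 >1
  x=-2.823: |R|=1.28537 >1
  x=-2.459: |R|=1.04081 >1
So |R|<1 on (-2.4000, 0).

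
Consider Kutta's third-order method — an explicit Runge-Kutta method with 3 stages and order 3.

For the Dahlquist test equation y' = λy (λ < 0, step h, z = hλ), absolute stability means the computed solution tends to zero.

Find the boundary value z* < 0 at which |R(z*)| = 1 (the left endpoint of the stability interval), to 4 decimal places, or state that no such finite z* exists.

With y'=λy (z=hλ):
  order 3, 3-stage ⇒ R(z)=1+z+z^2/2+z^3/6
  (e.g. R(-1.53)=0.04352, |R|=0.04352)

Need |R(x)|<1, x<0.
x=-1.53: |R|=0.0435
|R(-1.78)|=0.1358 |R(-1.28)|=0.1897 |R(-0.61)|=0.5382
Bisect:
  x_lo=-2.8668 |R|=1.6843  x_hi=-0.2547 |R|=0.7750
  mid=-1.56075 |R|=0.02357 →hi
  mid=-2.21377 |R|=0.57158 →hi
  mid=-2.54028 |R|=1.04585 →lo
  mid=-2.37702 |R|=0.79036 →hi
  mid=-2.45865 |R|=0.91325 →hi
  mid=-2.49947 |R|=0.97830 →hi
  mid=-2.51987 |R|=1.01176 →lo
  ...
  [-2.51286,-2.51270] ⇒ x*=-2.5127
Interval (-2.5127, 0).

z* = -2.5127.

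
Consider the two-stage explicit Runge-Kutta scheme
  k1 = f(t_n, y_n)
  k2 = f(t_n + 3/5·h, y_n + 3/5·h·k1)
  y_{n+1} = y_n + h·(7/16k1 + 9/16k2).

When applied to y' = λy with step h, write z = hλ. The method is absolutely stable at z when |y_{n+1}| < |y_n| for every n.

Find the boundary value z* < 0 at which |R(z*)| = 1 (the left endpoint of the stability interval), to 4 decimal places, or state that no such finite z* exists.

On y'=λy, z=hλ:
  k1=λy_n ⇒ h·k1=z·y_n;  k2=λ(1+3/5z)y_n ⇒ h·k2=z(1+3/5z)y_n
  y_{n+1}/y_n = 1 + 7/16z + 9/16z(1+3/5z) = 1 + z + 27/80z²
  Hence R(z) = 1 + z + 27/80z².

Boundary: |R(x)|=1, x<0.
x=-0.36: |R|=0.6837
R=1: x+27/80x²=0 ⇒ x=−80/27=-2.9630; min R=1−1/(4·27/80)=0.2593>−1
Confirm numerically:
  x=-2.919: |R|=0.95669 <1
  x=-2.616: |R|=0.69367 <1
  x=-1.787: |R|=0.29076 <1
  x=-1.584: |R|=0.26281 <1
  x=-3.330: |R|=1.41250 >1
  x=-3.172: |R|=1.22378 >1
Stable set (-2.9630, 0).

left endpoint -2.9630.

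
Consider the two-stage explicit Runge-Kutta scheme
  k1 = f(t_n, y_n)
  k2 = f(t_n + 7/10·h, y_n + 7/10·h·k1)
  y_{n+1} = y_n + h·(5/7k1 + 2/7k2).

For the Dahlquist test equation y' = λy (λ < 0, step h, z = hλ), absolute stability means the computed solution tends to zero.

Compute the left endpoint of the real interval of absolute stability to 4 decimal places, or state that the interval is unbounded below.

left endpoint -5.0000.

Test eqn y'=λy, z=hλ:
  k1=λy_n ⇒ h·k1=z·y_n;  k2=λ(1+7/10z)y_n ⇒ h·k2=z(1+7/10z)y_n
  y_{n+1}/y_n = 1 + 5/7z + 2/7z(1+7/10z) = 1 + z + 1/5z²
  Hence R(z) = 1 + z + 1/5z².

Find x<0 with |R(x)|<1.
x=-0.95: |R|=0.2305
R=1: x+1/5x²=0 ⇒ x=−5=-5.0000; min R=1−1/(4·1/5)=-0.2500>−1
Confirm numerically:
  x=-3.965: |R|=0.17925 <1
  x=-3.819: |R|=0.09795 <1
  x=-2.582: |R|=0.24866 <1
  x=-2.325: |R|=0.24387 <1
  x=-5.360: |R|=1.38592 >1
  x=-5.079: |R|=1.08025 >1
Stable set (-5.0000, 0).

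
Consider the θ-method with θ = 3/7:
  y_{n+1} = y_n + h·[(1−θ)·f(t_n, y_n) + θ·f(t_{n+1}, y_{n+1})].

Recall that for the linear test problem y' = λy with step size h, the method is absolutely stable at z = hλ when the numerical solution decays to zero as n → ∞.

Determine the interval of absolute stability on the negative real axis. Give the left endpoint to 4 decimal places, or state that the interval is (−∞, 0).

On y'=λy, z=hλ:
  y_{n+1} = y_n + z·[4/7·y_n + 3/7·y_{n+1}] ⇒ (1 − 3/7z)y_{n+1} = (1 + 4/7z)y_n
  so R(z) = (1 + 4/7z)/(1 − 3/7z).

Need |R(x)|<1, x<0.
x=-1.3: |R|=0.1651
R=−1: 1+4/7x = −1+3/7x ⇒ -1/7x=2 ⇒ x=2/(-1/7)=-14.0000
Confirm numerically:
  x=-13.456: |R|=0.98852 <1
  x=-12.192: |R|=0.95851 <1
  x=-8.180: |R|=0.81547 <1
  x=-14.389: |R|=1.00775 >1
  x=-14.273: |R|=1.00548 >1
  x=-14.163: |R|=1.00329 >1
Interval (-14.0000, 0).

(-14.0000, 0).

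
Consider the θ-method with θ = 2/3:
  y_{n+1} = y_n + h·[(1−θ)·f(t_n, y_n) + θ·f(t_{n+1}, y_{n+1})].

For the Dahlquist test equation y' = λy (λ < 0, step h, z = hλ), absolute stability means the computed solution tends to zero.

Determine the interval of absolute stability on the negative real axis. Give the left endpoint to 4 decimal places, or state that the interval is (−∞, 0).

Test eqn y'=λy, z=hλ:
  y_{n+1} = y_n + z·[1/3·y_n + 2/3·y_{n+1}] ⇒ (1 − 2/3z)y_{n+1} = (1 + 1/3z)y_n
  Hence R(z) = (1 + 1/3z)/(1 − 2/3z).

Boundary: |R(x)|=1, x<0.
x=-0.38: |R|=0.6968
x=-2: |R|=0.1429
x=-10: |R|=0.3043
x=-100: |R|=0.4778
θ=2/3≥1/2 ⇒ |1+1/3x|<|1−2/3x| ∀x<0 ⇒ stable on all of ℝ⁻.

unbounded; (−∞, 0).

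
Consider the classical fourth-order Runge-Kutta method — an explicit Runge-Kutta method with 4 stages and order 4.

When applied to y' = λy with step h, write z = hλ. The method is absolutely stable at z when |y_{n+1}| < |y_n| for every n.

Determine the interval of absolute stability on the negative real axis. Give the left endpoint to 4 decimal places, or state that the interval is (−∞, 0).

Test eqn y'=λy, z=hλ:
  order 4, 4-stage ⇒ R(z)=1+z+z^2/2+z^3/6+z^4/24
  (e.g. R(-0.36)=0.69772, |R|=0.69772)

Need |R(x)|<1, x<0.
x=-0.36: |R|=0.6977
|R(-2.43)|=0.5838 |R(-1.43)|=0.2793 |R(-0.51)|=0.6008
Bisect:
  x_lo=-3.2277 |R|=1.8992  x_hi=-0.2999 |R|=0.7409
  mid=-1.76380 |R|=0.28043 →hi
  mid=-2.49573 |R|=0.64427 →hi
  mid=-2.86170 |R|=1.12144 →lo
  mid=-2.67872 |R|=0.85085 →hi
  mid=-2.77021 |R|=0.97749 →hi
  mid=-2.81595 |R|=1.04722 →lo
  mid=-2.79308 |R|=1.01180 →lo
  ...
  [-2.78540,-2.78522] ⇒ x*=-2.7853
So |R|<1 on (-2.7853, 0).

z∈(-2.7853,0).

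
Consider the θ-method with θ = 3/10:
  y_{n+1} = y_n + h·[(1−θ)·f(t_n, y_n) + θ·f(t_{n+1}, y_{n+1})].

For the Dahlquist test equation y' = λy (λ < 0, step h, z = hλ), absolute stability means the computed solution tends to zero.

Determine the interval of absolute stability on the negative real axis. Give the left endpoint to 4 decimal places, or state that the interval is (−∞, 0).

(-5.0000, 0).

Set f=λy, z=hλ:
  y_{n+1} = y_n + z·[7/10·y_n + 3/10·y_{n+1}] ⇒ (1 − 3/10z)y_{n+1} = (1 + 7/10z)y_n
  so R(z) = (1 + 7/10z)/(1 − 3/10z).

Find x<0 with |R(x)|<1.
x=-1.51: |R|=0.0392
R=−1: 1+7/10x = −1+3/10x ⇒ -2/5x=2 ⇒ x=2/(-2/5)=-5.0000
Confirm numerically:
  x=-3.883: |R|=0.79362 <1
  x=-3.201: |R|=0.63291 <1
  x=-2.107: |R|=0.29097 <1
  x=-5.466: |R|=1.07061 >1
  x=-5.336: |R|=1.05168 >1
  x=-5.031: |R|=1.00494 >1
So |R|<1 on (-5.0000, 0).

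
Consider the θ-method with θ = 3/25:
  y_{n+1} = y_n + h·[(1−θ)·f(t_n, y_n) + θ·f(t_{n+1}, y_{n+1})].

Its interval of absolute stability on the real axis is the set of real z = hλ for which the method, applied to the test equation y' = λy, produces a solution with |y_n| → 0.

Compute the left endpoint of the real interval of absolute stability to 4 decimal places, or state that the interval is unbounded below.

Set f=λy, z=hλ:
  y_{n+1} = y_n + z·[22/25·y_n + 3/25·y_{n+1}] ⇒ (1 − 3/25z)y_{n+1} = (1 + 22/25z)y_n
  ⇒ R(z) = (1 + 22/25z)/(1 − 3/25z).

Solve |R(x)|<1 on ℝ⁻.
x=-1.18: |R|=0.0336
R=−1: 1+22/25x = −1+3/25x ⇒ -19/25x=2 ⇒ x=2/(-19/25)=-2.6316
Confirm numerically:
  x=-2.608: |R|=0.98635 <1
  x=-2.207: |R|=0.74488 <1
  x=-1.815: |R|=0.49039 <1
  x=-1.598: |R|=0.34087 <1
  x=-3.084: |R|=1.25096 >1
  x=-3.023: |R|=1.21829 >1
Interval (-2.6316, 0).

z* = -2.6316.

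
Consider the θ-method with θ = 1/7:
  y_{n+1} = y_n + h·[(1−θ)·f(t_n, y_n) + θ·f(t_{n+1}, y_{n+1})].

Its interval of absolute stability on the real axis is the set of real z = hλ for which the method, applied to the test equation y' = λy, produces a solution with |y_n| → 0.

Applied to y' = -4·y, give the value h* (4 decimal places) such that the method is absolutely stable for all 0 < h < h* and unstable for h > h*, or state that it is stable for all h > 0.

(-2.8000,0); λ=-4 ⇒ h* = (14/5)/4 = 0.7000.

On y'=λy, z=hλ:
  y_{n+1} = y_n + z·[6/7·y_n + 1/7·y_{n+1}] ⇒ (1 − 1/7z)y_{n+1} = (1 + 6/7z)y_n
  so R(z) = (1 + 6/7z)/(1 − 1/7z).

Solve |R(x)|<1 on ℝ⁻.
x=-0.93: |R|=0.1791
R=−1: 1+6/7x = −1+1/7x ⇒ -5/7x=2 ⇒ x=2/(-5/7)=-2.8000
Confirm numerically:
  x=-2.711: |R|=0.95418 <1
  x=-1.696: |R|=0.36523 <1
  x=-1.187: |R|=0.01490 <1
  x=-3.360: |R|=1.27027 >1
  x=-3.217: |R|=1.20407 >1
  x=-3.177: |R|=1.18522 >1
Interval (-2.8000, 0).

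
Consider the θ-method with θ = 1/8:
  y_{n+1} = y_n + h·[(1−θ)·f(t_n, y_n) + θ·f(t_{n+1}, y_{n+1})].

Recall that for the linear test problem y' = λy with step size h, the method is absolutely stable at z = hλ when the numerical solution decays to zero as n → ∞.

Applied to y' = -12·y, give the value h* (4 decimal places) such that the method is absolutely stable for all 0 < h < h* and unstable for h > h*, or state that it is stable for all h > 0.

(-2.6667,0); λ=-12 ⇒ h* = (8/3)/12 = 0.2222.

On y'=λy, z=hλ:
  y_{n+1} = y_n + z·[7/8·y_n + 1/8·y_{n+1}] ⇒ (1 − 1/8z)y_{n+1} = (1 + 7/8z)y_n
  R(z) = (1 + 7/8z)/(1 − 1/8z).

Solve |R(x)|<1 on ℝ⁻.
x=-0.78: |R|=0.2893
R=−1: 1+7/8x = −1+1/8x ⇒ -3/4x=2 ⇒ x=2/(-3/4)=-2.6667
Confirm numerically:
  x=-2.066: |R|=0.64196 <1
  x=-1.853: |R|=0.50452 <1
  x=-1.705: |R|=0.40546 <1
  x=-1.643: |R|=0.36306 <1
  x=-3.253: |R|=1.31263 >1
  x=-3.247: |R|=1.30959 >1
  x=-2.976: |R|=1.16910 >1
Interval (-2.6667, 0).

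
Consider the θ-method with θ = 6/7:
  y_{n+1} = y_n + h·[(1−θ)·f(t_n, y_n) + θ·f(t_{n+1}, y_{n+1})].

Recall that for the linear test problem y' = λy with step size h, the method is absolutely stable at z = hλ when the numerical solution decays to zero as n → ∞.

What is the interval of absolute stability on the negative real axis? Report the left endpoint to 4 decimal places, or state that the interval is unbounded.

(−∞, 0) — no finite endpoint.

Set f=λy, z=hλ:
  y_{n+1} = y_n + z·[1/7·y_n + 6/7·y_{n+1}] ⇒ (1 − 6/7z)y_{n+1} = (1 + 1/7z)y_n
  ⇒ R(z) = (1 + 1/7z)/(1 − 6/7z).

Boundary: |R(x)|=1, x<0.
x=-1: |R|=0.4615
x=-2: |R|=0.2632
x=-10: |R|=0.0448
x=-100: |R|=0.1532
θ=6/7≥1/2 ⇒ |1+1/7x|<|1−6/7x| ∀x<0 ⇒ unbounded interval.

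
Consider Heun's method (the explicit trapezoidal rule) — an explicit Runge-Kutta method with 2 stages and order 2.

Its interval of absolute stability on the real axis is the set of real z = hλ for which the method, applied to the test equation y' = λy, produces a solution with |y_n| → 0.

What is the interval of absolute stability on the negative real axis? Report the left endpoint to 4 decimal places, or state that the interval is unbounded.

(-2.0000, 0).

With y'=λy (z=hλ):
  order 2, 2-stage ⇒ R(z)=1+z+z^2/2
  (e.g. R(-0.35)=0.71125, |R|=0.71125)

Solve |R(x)|<1 on ℝ⁻.
x=-0.35: |R|=0.7113
|R(-1.3)|=0.5450 |R(-0.74)|=0.5338 |R(-0.63)|=0.5684
Bisect:
  x_lo=-2.8633 |R|=2.2359  x_hi=-0.2100 |R|=0.8120
  mid=-1.53665 |R|=0.64400 →hi
  mid=-2.19997 |R|=1.21996 →lo
  mid=-1.86831 |R|=0.87698 →hi
  mid=-2.03414 |R|=1.03472 →lo
  mid=-1.95122 |R|=0.95241 →hi
  mid=-1.99268 |R|=0.99271 →hi
  mid=-2.01341 |R|=1.01350 →lo
  mid=-2.00305 |R|=1.00305 →lo
  mid=-1.99786 |R|=0.99787 →hi
  ...
  [-2.00013,-1.99997] ⇒ x*=-2.0000
Stable set (-2.0000, 0).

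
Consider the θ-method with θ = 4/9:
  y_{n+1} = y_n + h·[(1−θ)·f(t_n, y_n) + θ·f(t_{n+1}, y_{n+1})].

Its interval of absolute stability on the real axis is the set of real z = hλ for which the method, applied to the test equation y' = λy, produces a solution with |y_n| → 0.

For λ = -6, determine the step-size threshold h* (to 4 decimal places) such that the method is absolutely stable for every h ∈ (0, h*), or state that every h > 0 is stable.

On y'=λy, z=hλ:
  y_{n+1} = y_n + z·[5/9·y_n + 4/9·y_{n+1}] ⇒ (1 − 4/9z)y_{n+1} = (1 + 5/9z)y_n
  so R(z) = (1 + 5/9z)/(1 − 4/9z).

Find x<0 with |R(x)|<1.
x=-1.74: |R|=0.0188
R=−1: 1+5/9x = −1+4/9x ⇒ -1/9x=2 ⇒ x=2/(-1/9)=-18.0000
Confirm numerically:
  x=-16.601: |R|=0.98145 <1
  x=-9.652: |R|=0.82465 <1
  x=-9.388: |R|=0.81500 <1
  x=-7.720: |R|=0.74223 <1
  x=-18.442: |R|=1.00534 >1
  x=-18.248: |R|=1.00302 >1
So |R|<1 on (-18.0000, 0).

(-18.0000,0); λ=-6 ⇒ h* = (18)/6 = 3.0000.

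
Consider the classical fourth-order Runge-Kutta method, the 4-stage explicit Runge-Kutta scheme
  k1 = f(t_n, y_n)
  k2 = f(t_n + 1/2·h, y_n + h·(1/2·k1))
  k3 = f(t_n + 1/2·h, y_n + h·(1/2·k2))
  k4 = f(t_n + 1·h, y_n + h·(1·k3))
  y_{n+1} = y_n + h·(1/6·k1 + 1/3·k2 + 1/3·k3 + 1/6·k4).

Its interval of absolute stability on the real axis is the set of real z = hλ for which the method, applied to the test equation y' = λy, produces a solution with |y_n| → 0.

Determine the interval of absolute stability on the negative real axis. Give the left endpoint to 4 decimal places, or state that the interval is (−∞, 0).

Test eqn y'=λy, z=hλ:
  order 4, 4-stage ⇒ R(z)=1+z+z^2/2+z^3/6+z^4/24
  (e.g. R(-1.36)=0.28810, |R|=0.28810)

Solve |R(x)|<1 on ℝ⁻.
x=-1.36: |R|=0.2881
|R(-3.1)|=1.5878 |R(-2.22)|=0.4327 |R(-1.95)|=0.3179
Bisect:
  x_lo=-3.2973 |R|=2.0893  x_hi=-0.1651 |R|=0.8478
  mid=-1.73123 |R|=0.27684 →hi
  mid=-2.51429 |R|=0.66260 →hi
  mid=-2.90582 |R|=1.19745 →lo
  mid=-2.71005 |R|=0.89236 →hi
  mid=-2.80794 |R|=1.03468 →lo
  mid=-2.75900 |R|=0.96107 →hi
  mid=-2.78347 |R|=0.99725 →hi
  mid=-2.79570 |R|=1.01581 →lo
  mid=-2.78958 |R|=1.00649 →lo
  mid=-2.78652 |R|=1.00186 →lo
  ...
  [-2.78538,-2.78519] ⇒ x*=-2.7853
So |R|<1 on (-2.7853, 0).

z∈(-2.7853,0).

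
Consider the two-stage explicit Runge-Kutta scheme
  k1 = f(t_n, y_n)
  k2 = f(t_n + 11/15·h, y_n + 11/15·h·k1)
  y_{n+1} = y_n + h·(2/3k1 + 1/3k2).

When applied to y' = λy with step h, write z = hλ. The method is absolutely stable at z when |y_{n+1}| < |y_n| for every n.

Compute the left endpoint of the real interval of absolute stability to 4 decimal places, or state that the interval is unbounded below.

z* = -4.0909.

On y'=λy, z=hλ:
  k1=λy_n ⇒ h·k1=z·y_n;  k2=λ(1+11/15z)y_n ⇒ h·k2=z(1+11/15z)y_n
  y_{n+1}/y_n = 1 + 2/3z + 1/3z(1+11/15z) = 1 + z + 11/45z²
  R(z) = 1 + z + 11/45z².

Solve |R(x)|<1 on ℝ⁻.
x=-1.6: |R|=0.0258
R=1: x+11/45x²=0 ⇒ x=−45/11=-4.0909; min R=1−1/(4·11/45)=-0.0227>−1
Confirm numerically:
  x=-3.998: |R|=0.90920 <1
  x=-3.911: |R|=0.82800 <1
  x=-3.199: |R|=0.30255 <1
  x=-4.675: |R|=1.66749 >1
  x=-4.567: |R|=1.53150 >1
  x=-4.464: |R|=1.40712 >1
So |R|<1 on (-4.0909, 0).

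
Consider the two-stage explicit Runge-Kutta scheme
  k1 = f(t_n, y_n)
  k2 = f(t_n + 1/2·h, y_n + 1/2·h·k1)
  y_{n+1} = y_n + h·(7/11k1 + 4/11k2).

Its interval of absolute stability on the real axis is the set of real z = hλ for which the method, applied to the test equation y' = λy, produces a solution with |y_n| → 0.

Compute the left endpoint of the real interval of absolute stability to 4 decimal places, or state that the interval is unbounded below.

z* = -5.5000.

On y'=λy, z=hλ:
  k1=λy_n ⇒ h·k1=z·y_n;  k2=λ(1+1/2z)y_n ⇒ h·k2=z(1+1/2z)y_n
  y_{n+1}/y_n = 1 + 7/11z + 4/11z(1+1/2z) = 1 + z + 2/11z²
  so R(z) = 1 + z + 2/11z².

Boundary: |R(x)|=1, x<0.
x=-0.78: |R|=0.3306
R=1: x+2/11x²=0 ⇒ x=−11/2=-5.5000; min R=1−1/(4·2/11)=-0.3750>−1
Confirm numerically:
  x=-3.692: |R|=0.21366 <1
  x=-3.178: |R|=0.34169 <1
  x=-2.624: |R|=0.37211 <1
  x=-6.030: |R|=1.58107 >1
  x=-5.818: |R|=1.33639 >1
  x=-5.524: |R|=1.02410 >1
So |R|<1 on (-5.5000, 0).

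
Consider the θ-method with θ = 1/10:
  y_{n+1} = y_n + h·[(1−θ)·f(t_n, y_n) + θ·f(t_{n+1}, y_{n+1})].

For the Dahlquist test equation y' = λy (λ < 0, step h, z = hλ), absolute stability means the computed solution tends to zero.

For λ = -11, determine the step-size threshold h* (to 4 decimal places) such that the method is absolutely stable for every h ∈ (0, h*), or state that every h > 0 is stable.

(-2.5000,0); λ=-11 ⇒ h* = (5/2)/11 = 0.2273.

On y'=λy, z=hλ:
  y_{n+1} = y_n + z·[9/10·y_n + 1/10·y_{n+1}] ⇒ (1 − 1/10z)y_{n+1} = (1 + 9/10z)y_n
  ⇒ R(z) = (1 + 9/10z)/(1 − 1/10z).

Find x<0 with |R(x)|<1.
x=-1: |R|=0.0909
R=−1: 1+9/10x = −1+1/10x ⇒ -4/5x=2 ⇒ x=2/(-4/5)=-2.5000
Confirm numerically:
  x=-1.995: |R|=0.66319 <1
  x=-1.640: |R|=0.40893 <1
  x=-1.230: |R|=0.09528 <1
  x=-1.211: |R|=0.08019 <1
  x=-2.999: |R|=1.30710 >1
  x=-2.683: |R|=1.11543 >1
  x=-2.640: |R|=1.08861 >1
Interval (-2.5000, 0).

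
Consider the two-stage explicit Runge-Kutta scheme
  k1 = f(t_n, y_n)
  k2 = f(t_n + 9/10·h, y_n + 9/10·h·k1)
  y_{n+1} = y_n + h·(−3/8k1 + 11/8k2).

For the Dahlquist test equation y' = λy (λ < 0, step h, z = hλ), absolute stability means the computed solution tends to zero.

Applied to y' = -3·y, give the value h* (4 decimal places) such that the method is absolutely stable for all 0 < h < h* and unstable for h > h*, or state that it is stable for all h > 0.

(-0.8081,0); λ=-3 ⇒ h* = (80/99)/3 = 0.2694.

With y'=λy (z=hλ):
  k1=λy_n ⇒ h·k1=z·y_n;  k2=λ(1+9/10z)y_n ⇒ h·k2=z(1+9/10z)y_n
  y_{n+1}/y_n = 1 − 3/8z + 11/8z(1+9/10z) = 1 + z + 99/80z²
  ⇒ R(z) = 1 + z + 99/80z².

Find x<0 with |R(x)|<1.
x=-1.34: |R|=1.8821
R=1: x+99/80x²=0 ⇒ x=−80/99=-0.8081; min R=1−1/(4·99/80)=0.7980>−1
Confirm numerically:
  x=-0.622: |R|=0.85677 <1
  x=-0.590: |R|=0.84077 <1
  x=-0.449: |R|=0.80048 <1
  x=-1.270: |R|=1.72596 >1
  x=-1.020: |R|=1.26750 >1
  x=-0.936: |R|=1.14817 >1
Stable set (-0.8081, 0).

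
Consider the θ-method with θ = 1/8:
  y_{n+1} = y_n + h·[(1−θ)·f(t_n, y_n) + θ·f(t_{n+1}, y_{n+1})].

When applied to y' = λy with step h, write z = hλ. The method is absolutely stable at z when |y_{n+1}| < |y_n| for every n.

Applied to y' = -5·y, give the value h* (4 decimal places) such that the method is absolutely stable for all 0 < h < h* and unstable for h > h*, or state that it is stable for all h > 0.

On y'=λy, z=hλ:
  y_{n+1} = y_n + z·[7/8·y_n + 1/8·y_{n+1}] ⇒ (1 − 1/8z)y_{n+1} = (1 + 7/8z)y_n
  so R(z) = (1 + 7/8z)/(1 − 1/8z).

Need |R(x)|<1, x<0.
x=-1.46: |R|=0.2347
R=−1: 1+7/8x = −1+1/8x ⇒ -3/4x=2 ⇒ x=2/(-3/4)=-2.6667
Confirm numerically:
  x=-1.727: |R|=0.42038 <1
  x=-1.702: |R|=0.40342 <1
  x=-1.341: |R|=0.14849 <1
  x=-3.265: |R|=1.31869 >1
  x=-2.727: |R|=1.03375 >1
Interval (-2.6667, 0).

(-2.6667,0); λ=-5 ⇒ h* = (8/3)/5 = 0.5333.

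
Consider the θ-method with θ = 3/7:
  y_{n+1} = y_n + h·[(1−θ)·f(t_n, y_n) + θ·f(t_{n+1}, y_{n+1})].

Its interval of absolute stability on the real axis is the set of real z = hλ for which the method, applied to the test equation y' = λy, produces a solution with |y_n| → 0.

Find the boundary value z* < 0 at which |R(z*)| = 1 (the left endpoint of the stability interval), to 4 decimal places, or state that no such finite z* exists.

left endpoint -14.0000.

On y'=λy, z=hλ:
  y_{n+1} = y_n + z·[4/7·y_n + 3/7·y_{n+1}] ⇒ (1 − 3/7z)y_{n+1} = (1 + 4/7z)y_n
  ⇒ R(z) = (1 + 4/7z)/(1 − 3/7z).

Solve |R(x)|<1 on ℝ⁻.
x=-1.52: |R|=0.0796
R=−1: 1+4/7x = −1+3/7x ⇒ -1/7x=2 ⇒ x=2/(-1/7)=-14.0000
Confirm numerically:
  x=-13.665: |R|=0.99302 <1
  x=-9.949: |R|=0.89006 <1
  x=-9.214: |R|=0.86184 <1
  x=-7.950: |R|=0.80389 <1
  x=-14.312: |R|=1.00625 >1
  x=-14.197: |R|=1.00397 >1
  x=-14.116: |R|=1.00235 >1
So |R|<1 on (-14.0000, 0).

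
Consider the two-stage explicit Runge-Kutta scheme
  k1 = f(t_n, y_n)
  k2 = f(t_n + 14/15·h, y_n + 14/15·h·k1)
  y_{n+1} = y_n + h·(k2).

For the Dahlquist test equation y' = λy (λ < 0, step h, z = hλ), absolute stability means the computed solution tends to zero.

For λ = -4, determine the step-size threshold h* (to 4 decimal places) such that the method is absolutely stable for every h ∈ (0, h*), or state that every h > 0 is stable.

Set f=λy, z=hλ:
  k1=λy_n ⇒ h·k1=z·y_n;  k2=λ(1+14/15z)y_n ⇒ h·k2=z(1+14/15z)y_n
  y_{n+1}/y_n = 1 + z(1+14/15z) = 1 + z + 14/15z²
  R(z) = 1 + z + 14/15z².

Find x<0 with |R(x)|<1.
x=-1.8: |R|=2.2240
R=1: x+14/15x²=0 ⇒ x=−15/14=-1.0714; min R=1−1/(4·14/15)=0.7321>−1
Confirm numerically:
  x=-1.031: |R|=0.96110 <1
  x=-1.025: |R|=0.95558 <1
  x=-0.793: |R|=0.79393 <1
  x=-0.684: |R|=0.75267 <1
  x=-1.164: |R|=1.10057 >1
  x=-1.117: |R|=1.04751 >1
So |R|<1 on (-1.0714, 0).

(-1.0714,0); λ=-4 ⇒ h* = (15/14)/4 = 0.2679.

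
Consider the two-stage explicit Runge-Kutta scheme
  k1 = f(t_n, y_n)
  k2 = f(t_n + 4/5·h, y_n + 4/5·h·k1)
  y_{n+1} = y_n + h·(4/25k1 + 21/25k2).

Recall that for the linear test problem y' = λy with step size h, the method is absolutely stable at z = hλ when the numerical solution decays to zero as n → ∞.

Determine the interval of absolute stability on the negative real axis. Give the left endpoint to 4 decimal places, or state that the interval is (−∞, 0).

Set f=λy, z=hλ:
  k1=λy_n ⇒ h·k1=z·y_n;  k2=λ(1+4/5z)y_n ⇒ h·k2=z(1+4/5z)y_n
  y_{n+1}/y_n = 1 + 4/25z + 21/25z(1+4/5z) = 1 + z + 84/125z²
  R(z) = 1 + z + 84/125z².

Find x<0 with |R(x)|<1.
x=-1.26: |R|=0.8069
R=1: x+84/125x²=0 ⇒ x=−125/84=-1.4881; min R=1−1/(4·84/125)=0.6280>−1
Confirm numerically:
  x=-1.097: |R|=0.71169 <1
  x=-0.737: |R|=0.62801 <1
  x=-0.641: |R|=0.63511 <1
  x=-1.926: |R|=1.56677 >1
  x=-1.722: |R|=1.27067 >1
So |R|<1 on (-1.4881, 0).

(-1.4881, 0).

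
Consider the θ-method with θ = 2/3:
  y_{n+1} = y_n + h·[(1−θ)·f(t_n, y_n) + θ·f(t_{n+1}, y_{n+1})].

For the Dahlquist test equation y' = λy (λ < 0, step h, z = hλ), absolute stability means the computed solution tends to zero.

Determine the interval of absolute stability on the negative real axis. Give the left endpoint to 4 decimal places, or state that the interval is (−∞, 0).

(−∞, 0) — no finite endpoint.

Test eqn y'=λy, z=hλ:
  y_{n+1} = y_n + z·[1/3·y_n + 2/3·y_{n+1}] ⇒ (1 − 2/3z)y_{n+1} = (1 + 1/3z)y_n
  R(z) = (1 + 1/3z)/(1 − 2/3z).

Boundary: |R(x)|=1, x<0.
x=-1.52: |R|=0.2450
x=-2: |R|=0.1429
x=-10: |R|=0.3043
x=-100: |R|=0.4778
θ=2/3≥1/2 ⇒ |1+1/3x|<|1−2/3x| ∀x<0 ⇒ stable on all of ℝ⁻.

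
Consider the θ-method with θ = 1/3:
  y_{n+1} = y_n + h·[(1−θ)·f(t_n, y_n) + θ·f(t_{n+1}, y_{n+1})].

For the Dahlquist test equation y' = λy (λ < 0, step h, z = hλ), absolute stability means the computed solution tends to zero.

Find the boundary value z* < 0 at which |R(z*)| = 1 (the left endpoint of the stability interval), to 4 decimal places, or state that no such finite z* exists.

z* = -6.0000.

On y'=λy, z=hλ:
  y_{n+1} = y_n + z·[2/3·y_n + 1/3·y_{n+1}] ⇒ (1 − 1/3z)y_{n+1} = (1 + 2/3z)y_n
  ⇒ R(z) = (1 + 2/3z)/(1 − 1/3z).

Find x<0 with |R(x)|<1.
x=-0.46: |R|=0.6012
R=−1: 1+2/3x = −1+1/3x ⇒ -1/3x=2 ⇒ x=2/(-1/3)=-6.0000
Confirm numerically:
  x=-3.165: |R|=0.54015 <1
  x=-3.133: |R|=0.53253 <1
  x=-3.089: |R|=0.52192 <1
  x=-2.717: |R|=0.42575 <1
  x=-6.451: |R|=1.04772 >1
  x=-6.369: |R|=1.03939 >1
  x=-6.287: |R|=1.03090 >1
Interval (-6.0000, 0).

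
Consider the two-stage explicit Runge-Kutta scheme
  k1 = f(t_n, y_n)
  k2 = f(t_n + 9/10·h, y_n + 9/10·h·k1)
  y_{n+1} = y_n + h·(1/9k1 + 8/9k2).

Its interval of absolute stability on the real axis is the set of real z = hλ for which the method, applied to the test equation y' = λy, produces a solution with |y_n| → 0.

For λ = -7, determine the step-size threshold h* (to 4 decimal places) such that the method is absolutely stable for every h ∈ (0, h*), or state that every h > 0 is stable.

With y'=λy (z=hλ):
  k1=λy_n ⇒ h·k1=z·y_n;  k2=λ(1+9/10z)y_n ⇒ h·k2=z(1+9/10z)y_n
  y_{n+1}/y_n = 1 + 1/9z + 8/9z(1+9/10z) = 1 + z + 4/5z²
  R(z) = 1 + z + 4/5z².

Need |R(x)|<1, x<0.
x=-1.07: |R|=0.8459
R=1: x+4/5x²=0 ⇒ x=−5/4=-1.2500; min R=1−1/(4·4/5)=0.6875>−1
Confirm numerically:
  x=-1.158: |R|=0.91477 <1
  x=-1.114: |R|=0.87880 <1
  x=-0.785: |R|=0.70798 <1
  x=-1.640: |R|=1.51168 >1
  x=-1.614: |R|=1.47000 >1
Stable set (-1.2500, 0).

(-1.2500,0); λ=-7 ⇒ h* = (5/4)/7 = 0.1786.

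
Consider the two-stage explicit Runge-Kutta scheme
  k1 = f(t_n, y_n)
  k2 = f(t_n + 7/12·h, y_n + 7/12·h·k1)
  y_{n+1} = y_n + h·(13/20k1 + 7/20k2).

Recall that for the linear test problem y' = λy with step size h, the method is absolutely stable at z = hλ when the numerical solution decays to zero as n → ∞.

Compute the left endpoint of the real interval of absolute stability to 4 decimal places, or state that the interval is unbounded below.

left endpoint -4.8980.

On y'=λy, z=hλ:
  k1=λy_n ⇒ h·k1=z·y_n;  k2=λ(1+7/12z)y_n ⇒ h·k2=z(1+7/12z)y_n
  y_{n+1}/y_n = 1 + 13/20z + 7/20z(1+7/12z) = 1 + z + 49/240z²
  so R(z) = 1 + z + 49/240z².

Solve |R(x)|<1 on ℝ⁻.
x=-1.62: |R|=0.0842
R=1: x+49/240x²=0 ⇒ x=−240/49=-4.8980; min R=1−1/(4·49/240)=-0.2245>−1
Confirm numerically:
  x=-4.858: |R|=0.96037 <1
  x=-4.636: |R|=0.75205 <1
  x=-3.880: |R|=0.19361 <1
  x=-3.481: |R|=0.00704 <1
  x=-5.215: |R|=1.33756 >1
  x=-5.057: |R|=1.16421 >1
Interval (-4.8980, 0).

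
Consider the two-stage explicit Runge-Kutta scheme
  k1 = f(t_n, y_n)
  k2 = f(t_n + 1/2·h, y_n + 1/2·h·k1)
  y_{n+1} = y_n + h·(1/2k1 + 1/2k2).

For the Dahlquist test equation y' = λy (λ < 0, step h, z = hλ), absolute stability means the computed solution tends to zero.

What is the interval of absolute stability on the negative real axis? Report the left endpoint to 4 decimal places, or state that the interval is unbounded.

With y'=λy (z=hλ):
  k1=λy_n ⇒ h·k1=z·y_n;  k2=λ(1+1/2z)y_n ⇒ h·k2=z(1+1/2z)y_n
  y_{n+1}/y_n = 1 + 1/2z + 1/2z(1+1/2z) = 1 + z + 1/4z²
  ⇒ R(z) = 1 + z + 1/4z².

Solve |R(x)|<1 on ℝ⁻.
x=-0.86: |R|=0.3249
R=1: x+1/4x²=0 ⇒ x=−4=-4.0000; min R=1−1/(4·1/4)=0.0000>−1
Confirm numerically:
  x=-3.953: |R|=0.95355 <1
  x=-3.806: |R|=0.81541 <1
  x=-3.407: |R|=0.49491 <1
  x=-3.282: |R|=0.41088 <1
  x=-4.577: |R|=1.66023 >1
  x=-4.481: |R|=1.53884 >1
So |R|<1 on (-4.0000, 0).

z∈(-4.0000,0).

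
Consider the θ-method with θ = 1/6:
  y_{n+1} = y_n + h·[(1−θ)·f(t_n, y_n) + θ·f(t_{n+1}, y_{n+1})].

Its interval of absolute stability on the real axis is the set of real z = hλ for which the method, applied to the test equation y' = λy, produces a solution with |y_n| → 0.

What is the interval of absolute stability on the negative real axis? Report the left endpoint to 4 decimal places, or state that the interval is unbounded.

(-3.0000, 0).

Set f=λy, z=hλ:
  y_{n+1} = y_n + z·[5/6·y_n + 1/6·y_{n+1}] ⇒ (1 − 1/6z)y_{n+1} = (1 + 5/6z)y_n
  ⇒ R(z) = (1 + 5/6z)/(1 − 1/6z).

Solve |R(x)|<1 on ℝ⁻.
x=-0.72: |R|=0.3571
R=−1: 1+5/6x = −1+1/6x ⇒ -2/3x=2 ⇒ x=2/(-2/3)=-3.0000
Confirm numerically:
  x=-2.866: |R|=0.93954 <1
  x=-2.409: |R|=0.71887 <1
  x=-1.490: |R|=0.19359 <1
  x=-1.302: |R|=0.06984 <1
  x=-3.598: |R|=1.24922 >1
  x=-3.153: |R|=1.06686 >1
  x=-3.143: |R|=1.06256 >1
So |R|<1 on (-3.0000, 0).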